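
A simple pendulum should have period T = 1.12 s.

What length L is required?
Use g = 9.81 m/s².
T = 2π√(L/g) → L = g(T/2π)² = 9.81×(1.12/2π)² = 0.3117 m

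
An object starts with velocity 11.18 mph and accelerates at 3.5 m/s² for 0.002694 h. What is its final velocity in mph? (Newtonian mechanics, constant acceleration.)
v = v₀ + at (with unit conversion) = 87.11 mph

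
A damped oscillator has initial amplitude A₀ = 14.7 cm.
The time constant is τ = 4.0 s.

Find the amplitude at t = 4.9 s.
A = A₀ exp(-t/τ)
A = A₀ exp(−t/τ) = 14.7×exp(−4.9/4.0) = 4.318 cm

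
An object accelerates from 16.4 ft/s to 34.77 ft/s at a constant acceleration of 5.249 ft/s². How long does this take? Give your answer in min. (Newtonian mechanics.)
t = (v - v₀)/a (with unit conversion) = 0.05833 min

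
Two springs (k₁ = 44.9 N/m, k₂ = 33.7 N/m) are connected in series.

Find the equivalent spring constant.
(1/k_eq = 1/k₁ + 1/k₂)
1/k_eq = 1/44.9 + 1/33.7 = 0.051945; k_eq = 19.25 N/m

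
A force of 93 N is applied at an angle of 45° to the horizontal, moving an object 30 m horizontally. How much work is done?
W = Fd cosθ = 93×30×cos(45°) = 1972.8 J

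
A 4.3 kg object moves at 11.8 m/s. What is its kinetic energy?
KE = ½mv² = ½×4.3×11.8² = 299.366 J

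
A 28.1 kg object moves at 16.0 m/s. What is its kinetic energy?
KE = ½mv² = ½×28.1×16.0² = 3596.8 J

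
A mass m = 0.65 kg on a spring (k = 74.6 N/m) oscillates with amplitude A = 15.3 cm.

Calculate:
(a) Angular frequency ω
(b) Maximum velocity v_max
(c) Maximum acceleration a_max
ω = √(k/m) = √(74.6/0.65) = 10.71 rad/s
v_max = ωA = 10.71×0.153 = 1.639 m/s
a_max = ω²A = 10.71²×0.153 = 17.56 m/s²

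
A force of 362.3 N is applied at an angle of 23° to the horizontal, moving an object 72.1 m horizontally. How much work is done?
W = Fd cosθ = 362.3×72.1×cos(23°) = 24045.0 J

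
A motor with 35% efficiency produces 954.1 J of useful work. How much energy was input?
W_in = W_out/η = 954.1/0.35 = 2726.0 J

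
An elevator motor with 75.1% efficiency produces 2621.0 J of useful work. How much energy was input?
W_in = W_out/η = 2621.0/0.751 = 3490.0 J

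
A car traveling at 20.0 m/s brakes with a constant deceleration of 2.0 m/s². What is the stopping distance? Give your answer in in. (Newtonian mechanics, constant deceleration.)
d = v₀² / (2a) (with unit conversion) = 3937.0 in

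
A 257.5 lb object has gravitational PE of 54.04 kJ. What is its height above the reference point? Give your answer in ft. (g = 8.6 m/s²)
PE = mgh → h = PE/(mg) = 5.404e+04 J / (116.8 kg × 8.6 m/s²) = 53.8 m = 176.5 ft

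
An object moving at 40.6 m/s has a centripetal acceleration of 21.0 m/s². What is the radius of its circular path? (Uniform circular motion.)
r = v²/a_c = 40.6²/21.0 = 78.49 m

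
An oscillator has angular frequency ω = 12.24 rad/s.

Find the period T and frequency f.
T = 2π/ω = 2π/12.24 = 0.5133 s; f = ω/2π = 1.948 Hz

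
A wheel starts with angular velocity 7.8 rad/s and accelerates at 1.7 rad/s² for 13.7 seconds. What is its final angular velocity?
ω = ω₀ + αt = 7.8 + 1.7 × 13.7 = 31.09 rad/s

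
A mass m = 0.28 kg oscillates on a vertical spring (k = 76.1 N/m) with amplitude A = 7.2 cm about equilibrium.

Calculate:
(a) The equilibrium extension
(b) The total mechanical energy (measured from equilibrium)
x_eq = mg/k = 0.28×9.81/76.1 = 0.03609 m = 3.609 cm
E = ½kA² = ½×76.1×(0.072)² = 0.1973 J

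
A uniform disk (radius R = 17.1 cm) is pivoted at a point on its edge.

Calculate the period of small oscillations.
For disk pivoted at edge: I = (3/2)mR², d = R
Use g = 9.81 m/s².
I/m = (3/2)R² = 0.04386 m²; d = R = 0.171 m
T = 2π√((3/2)R²/(gR)) = 2π√(3R/(2g)) = 1.016 s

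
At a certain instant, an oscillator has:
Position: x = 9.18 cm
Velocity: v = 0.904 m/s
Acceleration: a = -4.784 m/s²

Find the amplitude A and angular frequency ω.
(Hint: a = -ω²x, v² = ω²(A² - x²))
a = −ω²x → ω = √(|a|/x) = √(4.784/0.0918) = 7.219 rad/s
v² = ω²(A² − x²) → A = √(x² + v²/ω²) = √(0.0918² + 0.904²/7.219²) = 0.1553 m = 15.53 cm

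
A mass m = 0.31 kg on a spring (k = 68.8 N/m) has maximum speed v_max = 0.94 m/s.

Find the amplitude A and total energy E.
½mv²_max = ½kA² → A = v_max√(m/k) = 0.94×√(0.31/68.8) = 0.0631 m = 6.31 cm
E = ½mv²_max = ½×0.31×0.94² = 0.137 J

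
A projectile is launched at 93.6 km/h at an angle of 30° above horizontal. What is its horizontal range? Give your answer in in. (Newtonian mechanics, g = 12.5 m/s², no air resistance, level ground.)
R = v₀² sin(2θ) / g (with unit conversion) = 1844.0 in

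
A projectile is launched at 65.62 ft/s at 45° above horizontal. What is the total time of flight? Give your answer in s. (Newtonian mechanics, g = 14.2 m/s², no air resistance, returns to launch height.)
T = 2v₀sin(θ)/g (with unit conversion) = 1.992 s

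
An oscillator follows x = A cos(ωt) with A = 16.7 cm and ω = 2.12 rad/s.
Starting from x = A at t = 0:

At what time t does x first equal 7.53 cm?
cos(ωt) = x/A = 7.53/16.7 = 0.4509
ωt = arccos(0.4509) = 1.103 rad
t = 1.103/2.12 = 0.5203 s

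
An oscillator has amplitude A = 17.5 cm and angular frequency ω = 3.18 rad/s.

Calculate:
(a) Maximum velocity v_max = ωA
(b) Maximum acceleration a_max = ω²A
v_max = ωA = 3.18×0.175 = 0.5565 m/s
a_max = ω²A = 3.18²×0.175 = 1.77 m/s²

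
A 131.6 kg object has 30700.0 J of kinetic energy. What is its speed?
KE = ½mv² → v = √(2KE/m) = √(2×30700.0/131.6) = 21.6 m/s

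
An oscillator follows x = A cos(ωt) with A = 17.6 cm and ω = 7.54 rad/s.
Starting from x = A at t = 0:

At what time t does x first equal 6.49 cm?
cos(ωt) = x/A = 6.49/17.6 = 0.3687
ωt = arccos(0.3687) = 1.193 rad
t = 1.193/7.54 = 0.1582 s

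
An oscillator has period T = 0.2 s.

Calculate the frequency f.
f = 1/T = 1/0.2 = 5 Hz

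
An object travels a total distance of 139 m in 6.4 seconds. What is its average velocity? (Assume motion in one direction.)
v_avg = Δd / Δt = 139 / 6.4 = 21.72 m/s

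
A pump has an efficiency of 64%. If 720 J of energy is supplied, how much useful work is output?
W_out = η × W_in = 0.64 × 720 = 460.8 J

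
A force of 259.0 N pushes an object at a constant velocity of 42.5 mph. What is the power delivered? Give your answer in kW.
P = Fv = 259 N × 19 m/s = 4921 W = 4.921 kW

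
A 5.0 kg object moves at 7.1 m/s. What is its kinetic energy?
KE = ½mv² = ½×5.0×7.1² = 126.025 J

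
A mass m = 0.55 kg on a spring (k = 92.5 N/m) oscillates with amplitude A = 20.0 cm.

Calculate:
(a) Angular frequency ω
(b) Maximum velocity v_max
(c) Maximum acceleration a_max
ω = √(k/m) = √(92.5/0.55) = 12.97 rad/s
v_max = ωA = 12.97×0.2 = 2.594 m/s
a_max = ω²A = 12.97²×0.2 = 33.64 m/s²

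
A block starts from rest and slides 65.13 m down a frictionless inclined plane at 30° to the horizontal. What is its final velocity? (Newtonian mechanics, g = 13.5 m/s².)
a = g sin(θ) = 13.5 × sin(30°) = 6.75 m/s²
v = √(2ad) = √(2 × 6.75 × 65.13) = 29.65 m/s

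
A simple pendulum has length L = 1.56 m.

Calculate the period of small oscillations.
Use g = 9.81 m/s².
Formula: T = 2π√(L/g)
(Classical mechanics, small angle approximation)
T = 2π√(L/g) = 2π√(1.56/9.81) = 2.506 s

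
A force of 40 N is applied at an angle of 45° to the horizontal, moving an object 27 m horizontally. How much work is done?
W = Fd cosθ = 40×27×cos(45°) = 763.68 J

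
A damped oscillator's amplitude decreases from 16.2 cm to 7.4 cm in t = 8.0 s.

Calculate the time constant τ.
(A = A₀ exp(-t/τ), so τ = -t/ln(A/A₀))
A/A₀ = 7.4/16.2 = 0.4568; ln(A/A₀) = -0.7835
τ = −t/ln(A/A₀) = −8.0/-0.7835 = 10.21 s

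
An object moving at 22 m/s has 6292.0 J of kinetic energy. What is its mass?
KE = ½mv² → m = 2KE/v² = 2×6292.0/22² = 26.0 kg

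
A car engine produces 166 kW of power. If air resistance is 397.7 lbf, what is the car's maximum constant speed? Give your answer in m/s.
P = Fv → v = P/F = 166000 W / 1769 N = 93.84 m/s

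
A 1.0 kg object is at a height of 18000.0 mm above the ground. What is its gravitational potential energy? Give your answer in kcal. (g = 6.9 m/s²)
PE = mgh = 1 kg × 6.9 m/s² × 18 m = 124.2 J = 0.02968 kcal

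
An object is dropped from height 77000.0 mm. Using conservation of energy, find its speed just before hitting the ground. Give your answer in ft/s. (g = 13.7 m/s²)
mgh = ½mv² → v = √(2gh) = √(2×13.7×77) = 45.93 m/s = 150.7 ft/s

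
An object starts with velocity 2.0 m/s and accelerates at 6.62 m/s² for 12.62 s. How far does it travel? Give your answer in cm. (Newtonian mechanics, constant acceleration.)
d = v₀t + ½at² (with unit conversion) = 55240.0 cm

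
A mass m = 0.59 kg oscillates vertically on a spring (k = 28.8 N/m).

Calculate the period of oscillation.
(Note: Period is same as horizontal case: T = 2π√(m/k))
T = 2π√(m/k) = 2π√(0.59/28.8) = 0.8993 s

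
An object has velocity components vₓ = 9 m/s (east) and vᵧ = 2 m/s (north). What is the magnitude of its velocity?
|v| = √(vₓ² + vᵧ²) = √(9² + 2²) = √(85) = 9.22 m/s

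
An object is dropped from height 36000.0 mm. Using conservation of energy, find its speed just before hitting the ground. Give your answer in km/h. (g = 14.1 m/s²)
mgh = ½mv² → v = √(2gh) = √(2×14.1×36) = 31.86 m/s = 114.7 km/h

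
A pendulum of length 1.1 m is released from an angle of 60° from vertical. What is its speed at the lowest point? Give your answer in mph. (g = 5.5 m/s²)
h = L(1 − cosθ) = 1.1×(1 − cos60°) = 0.55 m
v = √(2gh) = √(2×5.5×0.55) = 2.46 m/s = 5.502 mph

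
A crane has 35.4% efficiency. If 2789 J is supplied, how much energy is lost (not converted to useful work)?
W_out = η × W_in = 0.354×2789 = 987.31 J
W_lost = W_in − W_out = 2789 − 987.31 = 1801.7 J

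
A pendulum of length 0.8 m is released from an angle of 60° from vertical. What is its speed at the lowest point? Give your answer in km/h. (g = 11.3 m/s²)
h = L(1 − cosθ) = 0.8×(1 − cos60°) = 0.4 m
v = √(2gh) = √(2×11.3×0.4) = 3.007 m/s = 10.82 km/h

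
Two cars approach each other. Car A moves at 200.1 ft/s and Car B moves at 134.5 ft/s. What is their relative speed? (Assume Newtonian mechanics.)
v_rel = v_A + v_B = 200.1 + 134.5 = 334.6 ft/s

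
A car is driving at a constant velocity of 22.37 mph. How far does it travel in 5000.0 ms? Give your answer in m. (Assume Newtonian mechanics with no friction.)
d = vt (with unit conversion) = 50.0 m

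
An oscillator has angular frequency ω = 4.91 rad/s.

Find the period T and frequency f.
T = 2π/ω = 2π/4.91 = 1.28 s; f = ω/2π = 0.7815 Hz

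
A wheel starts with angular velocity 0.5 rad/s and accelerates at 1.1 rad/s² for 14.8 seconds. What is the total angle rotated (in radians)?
θ = ω₀t + ½αt² = 0.5×14.8 + ½×1.1×14.8² = 127.87 rad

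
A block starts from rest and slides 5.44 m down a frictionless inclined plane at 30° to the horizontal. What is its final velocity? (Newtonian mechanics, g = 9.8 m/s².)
a = g sin(θ) = 9.8 × sin(30°) = 4.9 m/s²
v = √(2ad) = √(2 × 4.9 × 5.44) = 7.3 m/s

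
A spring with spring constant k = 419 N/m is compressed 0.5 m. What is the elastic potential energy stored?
PE = ½kx² = ½×419×0.5² = 52.38 J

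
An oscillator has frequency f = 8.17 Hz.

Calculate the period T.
T = 1/f = 1/8.17 = 0.1224 s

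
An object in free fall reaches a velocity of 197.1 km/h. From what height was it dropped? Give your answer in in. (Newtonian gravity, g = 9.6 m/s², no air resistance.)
h = v²/(2g) (with unit conversion) = 6147.0 in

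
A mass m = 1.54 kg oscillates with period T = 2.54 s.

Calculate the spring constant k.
T = 2π√(m/k) → k = m(2π/T)² = 1.54×(2π/2.54)² = 9.424 N/m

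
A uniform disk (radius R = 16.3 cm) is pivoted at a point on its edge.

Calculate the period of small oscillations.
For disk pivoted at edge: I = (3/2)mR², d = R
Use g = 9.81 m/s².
I/m = (3/2)R² = 0.03985 m²; d = R = 0.163 m
T = 2π√((3/2)R²/(gR)) = 2π√(3R/(2g)) = 0.9919 s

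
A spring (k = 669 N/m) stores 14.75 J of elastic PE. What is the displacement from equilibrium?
PE = ½kx² → x = √(2PE/k) = √(2×14.75/669) = 0.21 m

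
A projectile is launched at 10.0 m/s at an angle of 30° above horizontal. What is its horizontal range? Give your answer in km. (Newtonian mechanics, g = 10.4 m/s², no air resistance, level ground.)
R = v₀² sin(2θ) / g (with unit conversion) = 0.008327 km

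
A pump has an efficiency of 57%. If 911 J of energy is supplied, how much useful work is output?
W_out = η × W_in = 0.57 × 911 = 519.27 J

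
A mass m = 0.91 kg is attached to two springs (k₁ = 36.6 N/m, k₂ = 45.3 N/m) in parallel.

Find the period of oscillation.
k_eq = k₁+k₂ = 81.9 N/m
T = 2π√(m/k_eq) = 2π√(0.91/81.9) = 0.6623 s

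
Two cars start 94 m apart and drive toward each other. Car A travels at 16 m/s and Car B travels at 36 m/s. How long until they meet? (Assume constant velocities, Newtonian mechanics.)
Combined speed: v_combined = 16 + 36 = 52 m/s
Time to meet: t = d/52 = 94/52 = 1.81 s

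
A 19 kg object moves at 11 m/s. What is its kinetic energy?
KE = ½mv² = ½×19×11² = 1149.5 J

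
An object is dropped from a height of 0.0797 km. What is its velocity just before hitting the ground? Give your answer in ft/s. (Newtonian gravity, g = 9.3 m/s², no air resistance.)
v = √(2gh) (with unit conversion) = 126.3 ft/s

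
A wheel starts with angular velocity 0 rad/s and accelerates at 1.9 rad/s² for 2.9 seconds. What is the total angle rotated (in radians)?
θ = ω₀t + ½αt² = 0×2.9 + ½×1.9×2.9² = 7.99 rad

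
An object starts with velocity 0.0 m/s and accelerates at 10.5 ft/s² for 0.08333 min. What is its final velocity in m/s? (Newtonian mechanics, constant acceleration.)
v = v₀ + at (with unit conversion) = 16.0 m/s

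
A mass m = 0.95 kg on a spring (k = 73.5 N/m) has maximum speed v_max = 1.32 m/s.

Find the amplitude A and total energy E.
½mv²_max = ½kA² → A = v_max√(m/k) = 1.32×√(0.95/73.5) = 0.1501 m = 15.01 cm
E = ½mv²_max = ½×0.95×1.32² = 0.8276 J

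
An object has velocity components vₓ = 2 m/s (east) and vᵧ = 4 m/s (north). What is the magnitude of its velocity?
|v| = √(vₓ² + vᵧ²) = √(2² + 4²) = √(20) = 4.47 m/s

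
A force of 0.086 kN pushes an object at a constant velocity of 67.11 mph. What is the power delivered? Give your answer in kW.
P = Fv = 86 N × 30 m/s = 2580 W = 2.58 kW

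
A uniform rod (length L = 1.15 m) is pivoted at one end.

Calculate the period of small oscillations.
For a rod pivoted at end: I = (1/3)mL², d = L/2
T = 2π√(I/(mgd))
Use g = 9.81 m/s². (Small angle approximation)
I/m = (1/3)L² = 0.4408 m²; d = L/2 = 0.575 m
T = 2π√(I/(mgd)) = 2π√(0.4408/(9.81×0.575)) = 1.757 s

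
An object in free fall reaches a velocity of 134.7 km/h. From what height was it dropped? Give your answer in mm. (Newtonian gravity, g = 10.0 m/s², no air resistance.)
h = v²/(2g) (with unit conversion) = 70000.0 mm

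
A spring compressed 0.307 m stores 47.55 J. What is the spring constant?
PE = ½kx² → k = 2PE/x² = 2×47.55/0.307² = 1009.0 N/m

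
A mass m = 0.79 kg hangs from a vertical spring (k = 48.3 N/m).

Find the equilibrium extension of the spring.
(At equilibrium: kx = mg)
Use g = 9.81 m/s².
x_eq = mg/k = 0.79×9.81/48.3 = 0.1605 m = 16.05 cm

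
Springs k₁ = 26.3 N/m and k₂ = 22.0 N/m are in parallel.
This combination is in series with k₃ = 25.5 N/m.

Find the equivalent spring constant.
k₁₂ = k₁ + k₂ = 48.3 N/m (parallel)
1/k_eq = 1/k₁₂ + 1/k₃ → k_eq = 16.69 N/m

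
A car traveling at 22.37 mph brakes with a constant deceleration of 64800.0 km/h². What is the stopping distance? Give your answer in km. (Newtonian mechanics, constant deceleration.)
d = v₀² / (2a) (with unit conversion) = 0.01 km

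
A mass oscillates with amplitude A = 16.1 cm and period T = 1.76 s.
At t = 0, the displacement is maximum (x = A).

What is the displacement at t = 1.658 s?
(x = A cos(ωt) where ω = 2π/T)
ω = 2π/T = 2π/1.76 = 3.57 rad/s
x = A cos(ωt) = 16.1×cos(3.57×1.658) = 15.04 cm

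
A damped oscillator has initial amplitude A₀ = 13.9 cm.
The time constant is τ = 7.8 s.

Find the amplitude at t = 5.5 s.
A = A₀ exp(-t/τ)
A = A₀ exp(−t/τ) = 13.9×exp(−5.5/7.8) = 6.867 cm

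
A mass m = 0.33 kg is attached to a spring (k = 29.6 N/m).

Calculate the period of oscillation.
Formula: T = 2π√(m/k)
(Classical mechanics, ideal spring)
T = 2π√(m/k) = 2π√(0.33/29.6) = 0.6634 s; f = 1/T = 1.507 Hz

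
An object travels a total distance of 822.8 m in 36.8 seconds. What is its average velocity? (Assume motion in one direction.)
v_avg = Δd / Δt = 822.8 / 36.8 = 22.36 m/s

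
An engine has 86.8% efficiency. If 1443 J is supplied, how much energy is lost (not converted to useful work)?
W_out = η × W_in = 0.868×1443 = 1252.5 J
W_lost = W_in − W_out = 1443 − 1252.5 = 190.48 J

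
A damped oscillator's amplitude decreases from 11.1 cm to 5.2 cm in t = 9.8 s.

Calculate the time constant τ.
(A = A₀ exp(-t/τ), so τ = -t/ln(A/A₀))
A/A₀ = 5.2/11.1 = 0.4685; ln(A/A₀) = -0.7583
τ = −t/ln(A/A₀) = −9.8/-0.7583 = 12.92 s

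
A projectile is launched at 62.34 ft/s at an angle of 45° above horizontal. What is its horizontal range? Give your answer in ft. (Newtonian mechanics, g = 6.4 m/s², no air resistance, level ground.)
R = v₀² sin(2θ) / g (with unit conversion) = 185.1 ft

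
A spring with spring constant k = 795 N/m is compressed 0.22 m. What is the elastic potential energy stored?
PE = ½kx² = ½×795×0.22² = 19.24 J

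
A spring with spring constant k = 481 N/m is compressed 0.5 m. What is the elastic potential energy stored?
PE = ½kx² = ½×481×0.5² = 60.12 J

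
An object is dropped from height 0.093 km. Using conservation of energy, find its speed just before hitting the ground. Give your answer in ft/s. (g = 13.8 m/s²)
mgh = ½mv² → v = √(2gh) = √(2×13.8×93) = 50.66 m/s = 166.2 ft/s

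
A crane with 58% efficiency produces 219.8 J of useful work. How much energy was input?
W_in = W_out/η = 219.8/0.58 = 378.97 J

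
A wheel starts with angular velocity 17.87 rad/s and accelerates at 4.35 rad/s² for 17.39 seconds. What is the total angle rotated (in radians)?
θ = ω₀t + ½αt² = 17.87×17.39 + ½×4.35×17.39² = 968.51 rad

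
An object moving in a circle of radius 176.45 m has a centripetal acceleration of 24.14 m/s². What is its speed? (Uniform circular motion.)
v = √(a_c × r) = √(24.14 × 176.45) = 65.26 m/s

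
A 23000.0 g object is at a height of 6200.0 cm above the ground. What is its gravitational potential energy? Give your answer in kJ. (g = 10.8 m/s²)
PE = mgh = 23 kg × 10.8 m/s² × 62 m = 1.54e+04 J = 15.4 kJ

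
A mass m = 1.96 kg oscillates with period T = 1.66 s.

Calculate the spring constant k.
T = 2π√(m/k) → k = m(2π/T)² = 1.96×(2π/1.66)² = 28.08 N/m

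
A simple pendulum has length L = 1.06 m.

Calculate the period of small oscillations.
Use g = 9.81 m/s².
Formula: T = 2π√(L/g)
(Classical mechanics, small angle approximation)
T = 2π√(L/g) = 2π√(1.06/9.81) = 2.065 s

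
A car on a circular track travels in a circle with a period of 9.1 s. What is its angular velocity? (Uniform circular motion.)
ω = 2π/T = 2π/9.1 = 0.6905 rad/s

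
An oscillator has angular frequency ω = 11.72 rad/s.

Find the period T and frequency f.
T = 2π/ω = 2π/11.72 = 0.5361 s; f = ω/2π = 1.865 Hz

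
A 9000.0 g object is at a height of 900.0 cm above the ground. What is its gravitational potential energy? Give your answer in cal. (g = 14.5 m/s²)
PE = mgh = 9 kg × 14.5 m/s² × 9 m = 1174 J = 280.7 cal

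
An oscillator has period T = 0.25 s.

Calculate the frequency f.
f = 1/T = 1/0.25 = 4 Hz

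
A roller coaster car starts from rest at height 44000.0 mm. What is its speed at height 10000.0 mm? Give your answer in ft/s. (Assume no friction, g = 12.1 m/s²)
mgh₁ = ½mv₂² + mgh₂ → v₂ = √(2g(h₁−h₂)) = √(2×12.1×(44−10)) = 28.68 m/s = 94.11 ft/s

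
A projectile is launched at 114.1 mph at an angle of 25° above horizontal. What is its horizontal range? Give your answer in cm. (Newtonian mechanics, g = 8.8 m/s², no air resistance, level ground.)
R = v₀² sin(2θ) / g (with unit conversion) = 22650.0 cm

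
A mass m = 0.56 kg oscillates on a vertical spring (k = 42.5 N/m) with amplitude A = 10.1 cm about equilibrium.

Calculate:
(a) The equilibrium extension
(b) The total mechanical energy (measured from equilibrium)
x_eq = mg/k = 0.56×9.81/42.5 = 0.1293 m = 12.93 cm
E = ½kA² = ½×42.5×(0.101)² = 0.2168 J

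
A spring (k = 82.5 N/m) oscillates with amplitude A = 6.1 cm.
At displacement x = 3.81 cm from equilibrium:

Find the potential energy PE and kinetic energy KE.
E_total = ½kA² = ½×82.5×(0.061)² = 0.1535 J
PE = ½kx² = ½×82.5×(0.0381)² = 0.05988 J
KE = E_total − PE = 0.09361 J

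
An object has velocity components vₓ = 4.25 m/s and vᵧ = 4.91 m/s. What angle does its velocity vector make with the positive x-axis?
θ = arctan(vᵧ/vₓ) = arctan(4.91/4.25) = 49.12°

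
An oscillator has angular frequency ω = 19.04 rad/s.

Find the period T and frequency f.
T = 2π/ω = 2π/19.04 = 0.33 s; f = ω/2π = 3.03 Hz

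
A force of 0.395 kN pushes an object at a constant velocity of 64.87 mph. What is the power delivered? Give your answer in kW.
P = Fv = 395 N × 29 m/s = 1.145e+04 W = 11.45 kW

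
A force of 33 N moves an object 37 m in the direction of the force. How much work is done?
W = Fd = 33×37 = 1221.0 J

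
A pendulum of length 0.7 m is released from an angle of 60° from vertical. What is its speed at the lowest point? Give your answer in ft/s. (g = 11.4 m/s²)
h = L(1 − cosθ) = 0.7×(1 − cos60°) = 0.35 m
v = √(2gh) = √(2×11.4×0.35) = 2.825 m/s = 9.268 ft/s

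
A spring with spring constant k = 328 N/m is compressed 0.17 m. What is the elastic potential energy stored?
PE = ½kx² = ½×328×0.17² = 4.74 J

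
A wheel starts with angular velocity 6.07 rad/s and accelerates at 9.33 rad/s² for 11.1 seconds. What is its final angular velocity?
ω = ω₀ + αt = 6.07 + 9.33 × 11.1 = 109.63 rad/s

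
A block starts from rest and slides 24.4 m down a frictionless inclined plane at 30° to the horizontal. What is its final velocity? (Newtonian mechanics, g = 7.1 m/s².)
a = g sin(θ) = 7.1 × sin(30°) = 3.55 m/s²
v = √(2ad) = √(2 × 3.55 × 24.4) = 13.16 m/s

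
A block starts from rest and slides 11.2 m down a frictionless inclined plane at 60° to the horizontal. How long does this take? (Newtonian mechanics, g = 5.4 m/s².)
a = g sin(θ) = 5.4 × sin(60°) = 4.68 m/s²
t = √(2d/a) = √(2 × 11.2 / 4.68) = 2.19 s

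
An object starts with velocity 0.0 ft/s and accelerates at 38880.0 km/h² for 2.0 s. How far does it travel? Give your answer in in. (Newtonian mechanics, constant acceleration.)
d = v₀t + ½at² (with unit conversion) = 236.2 in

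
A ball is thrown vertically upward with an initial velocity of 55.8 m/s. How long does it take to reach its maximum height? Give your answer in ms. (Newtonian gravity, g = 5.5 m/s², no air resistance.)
t_up = v₀/g (with unit conversion) = 10150.0 ms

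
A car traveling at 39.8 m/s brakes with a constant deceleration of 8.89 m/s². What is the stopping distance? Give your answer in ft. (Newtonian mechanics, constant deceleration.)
d = v₀² / (2a) (with unit conversion) = 292.3 ft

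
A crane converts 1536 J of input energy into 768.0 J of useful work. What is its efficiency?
η = W_out/W_in = 768.0/1536 = 0.5 = 50.0%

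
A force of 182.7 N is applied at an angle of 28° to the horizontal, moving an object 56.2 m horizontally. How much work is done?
W = Fd cosθ = 182.7×56.2×cos(28°) = 9065.9 J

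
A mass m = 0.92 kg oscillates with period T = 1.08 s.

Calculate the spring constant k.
T = 2π√(m/k) → k = m(2π/T)² = 0.92×(2π/1.08)² = 31.14 N/m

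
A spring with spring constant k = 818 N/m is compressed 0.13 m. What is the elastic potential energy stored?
PE = ½kx² = ½×818×0.13² = 6.912 J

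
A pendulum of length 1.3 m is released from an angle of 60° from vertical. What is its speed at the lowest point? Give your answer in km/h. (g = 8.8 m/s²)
h = L(1 − cosθ) = 1.3×(1 − cos60°) = 0.65 m
v = √(2gh) = √(2×8.8×0.65) = 3.382 m/s = 12.18 km/h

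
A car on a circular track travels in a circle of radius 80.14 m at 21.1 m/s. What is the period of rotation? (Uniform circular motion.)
T = 2πr/v = 2π×80.14/21.1 = 23.86 s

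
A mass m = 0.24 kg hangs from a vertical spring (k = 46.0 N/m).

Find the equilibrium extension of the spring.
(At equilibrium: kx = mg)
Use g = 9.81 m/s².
x_eq = mg/k = 0.24×9.81/46.0 = 0.05118 m = 5.118 cm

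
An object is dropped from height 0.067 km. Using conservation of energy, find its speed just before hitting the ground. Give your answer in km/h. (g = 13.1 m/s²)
mgh = ½mv² → v = √(2gh) = √(2×13.1×67) = 41.9 m/s = 150.8 km/h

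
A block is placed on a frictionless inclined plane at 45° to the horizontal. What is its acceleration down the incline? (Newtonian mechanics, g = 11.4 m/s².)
a = g sin(θ) = 11.4 × sin(45°) = 11.4 × 0.7071 = 8.06 m/s²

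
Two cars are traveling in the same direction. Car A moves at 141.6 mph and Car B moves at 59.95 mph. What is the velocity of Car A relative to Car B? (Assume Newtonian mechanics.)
v_rel = v_A - v_B = 141.6 - 59.95 = 81.65 mph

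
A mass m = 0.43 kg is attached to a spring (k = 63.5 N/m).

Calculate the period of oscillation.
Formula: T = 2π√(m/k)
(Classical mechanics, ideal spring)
T = 2π√(m/k) = 2π√(0.43/63.5) = 0.517 s; f = 1/T = 1.934 Hz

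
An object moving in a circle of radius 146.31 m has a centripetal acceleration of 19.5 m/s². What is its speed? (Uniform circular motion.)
v = √(a_c × r) = √(19.5 × 146.31) = 53.41 m/s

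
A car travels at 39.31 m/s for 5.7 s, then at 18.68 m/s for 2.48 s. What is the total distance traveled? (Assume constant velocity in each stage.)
d₁ = v₁t₁ = 39.31 × 5.7 = 224.067 m
d₂ = v₂t₂ = 18.68 × 2.48 = 46.3264 m
d_total = 224.067 + 46.3264 = 270.39 m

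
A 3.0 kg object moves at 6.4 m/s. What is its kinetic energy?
KE = ½mv² = ½×3.0×6.4² = 61.44 J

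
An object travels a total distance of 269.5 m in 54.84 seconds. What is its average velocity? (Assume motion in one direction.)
v_avg = Δd / Δt = 269.5 / 54.84 = 4.91 m/s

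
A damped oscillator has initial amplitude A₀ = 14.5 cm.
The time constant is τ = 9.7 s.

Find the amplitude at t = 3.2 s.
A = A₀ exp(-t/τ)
A = A₀ exp(−t/τ) = 14.5×exp(−3.2/9.7) = 10.43 cm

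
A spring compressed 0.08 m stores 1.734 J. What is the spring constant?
PE = ½kx² → k = 2PE/x² = 2×1.734/0.08² = 541.9 N/m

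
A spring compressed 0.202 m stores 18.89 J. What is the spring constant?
PE = ½kx² → k = 2PE/x² = 2×18.89/0.202² = 925.9 N/m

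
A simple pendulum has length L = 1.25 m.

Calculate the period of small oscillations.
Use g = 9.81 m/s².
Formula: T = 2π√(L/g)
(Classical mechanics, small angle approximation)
T = 2π√(L/g) = 2π√(1.25/9.81) = 2.243 s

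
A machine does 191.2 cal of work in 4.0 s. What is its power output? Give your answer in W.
P = W/t = 800 J / 4 s = 200 W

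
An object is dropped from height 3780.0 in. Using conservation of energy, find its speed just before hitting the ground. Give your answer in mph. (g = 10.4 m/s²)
mgh = ½mv² → v = √(2gh) = √(2×10.4×96.01) = 44.69 m/s = 99.97 mph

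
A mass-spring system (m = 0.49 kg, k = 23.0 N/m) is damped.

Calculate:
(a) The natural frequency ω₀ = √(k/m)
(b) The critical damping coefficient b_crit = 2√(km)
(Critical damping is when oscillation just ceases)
ω₀ = √(k/m) = √(23.0/0.49) = 6.851 rad/s
b_crit = 2√(km) = 2√(23.0×0.49) = 6.714 kg/s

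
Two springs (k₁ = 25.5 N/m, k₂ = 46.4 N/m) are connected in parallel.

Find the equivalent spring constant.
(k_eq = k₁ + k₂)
k_eq = k₁ + k₂ = 25.5 + 46.4 = 71.9 N/m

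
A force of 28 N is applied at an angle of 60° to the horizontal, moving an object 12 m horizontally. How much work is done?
W = Fd cosθ = 28×12×cos(60°) = 168.0 J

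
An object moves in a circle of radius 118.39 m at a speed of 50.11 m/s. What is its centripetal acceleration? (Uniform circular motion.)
a_c = v²/r = 50.11²/118.39 = 2511.01/118.39 = 21.21 m/s²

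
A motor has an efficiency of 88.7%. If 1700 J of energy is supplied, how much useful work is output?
W_out = η × W_in = 0.887 × 1700 = 1507.9 J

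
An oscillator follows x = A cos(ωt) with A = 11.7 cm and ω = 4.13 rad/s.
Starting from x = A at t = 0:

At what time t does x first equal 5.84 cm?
cos(ωt) = x/A = 5.84/11.7 = 0.4991
ωt = arccos(0.4991) = 1.048 rad
t = 1.048/4.13 = 0.2538 s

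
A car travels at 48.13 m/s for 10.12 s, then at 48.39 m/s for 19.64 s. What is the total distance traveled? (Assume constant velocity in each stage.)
d₁ = v₁t₁ = 48.13 × 10.12 = 487.076 m
d₂ = v₂t₂ = 48.39 × 19.64 = 950.38 m
d_total = 487.076 + 950.38 = 1437.46 m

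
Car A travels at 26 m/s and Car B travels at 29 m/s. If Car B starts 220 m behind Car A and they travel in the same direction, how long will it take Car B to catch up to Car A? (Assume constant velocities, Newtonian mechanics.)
Relative speed: v_rel = 29 - 26 = 3 m/s
Time to catch: t = d₀/v_rel = 220/3 = 73.33 s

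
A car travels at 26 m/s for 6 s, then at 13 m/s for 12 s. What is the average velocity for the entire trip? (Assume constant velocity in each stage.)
d₁ = v₁t₁ = 26 × 6 = 156 m
d₂ = v₂t₂ = 13 × 12 = 156 m
d_total = 312 m, t_total = 18 s
v_avg = d_total/t_total = 312/18 = 17.33 m/s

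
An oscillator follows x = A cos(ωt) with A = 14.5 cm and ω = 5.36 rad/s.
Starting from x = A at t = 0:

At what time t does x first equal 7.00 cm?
cos(ωt) = x/A = 7.0/14.5 = 0.4828
ωt = arccos(0.4828) = 1.067 rad
t = 1.067/5.36 = 0.1991 s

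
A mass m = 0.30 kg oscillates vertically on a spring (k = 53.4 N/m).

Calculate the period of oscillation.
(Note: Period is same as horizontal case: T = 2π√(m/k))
T = 2π√(m/k) = 2π√(0.3/53.4) = 0.4709 s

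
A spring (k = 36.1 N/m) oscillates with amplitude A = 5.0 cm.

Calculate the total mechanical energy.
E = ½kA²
E = ½kA² = ½×36.1×(0.05)² = 0.04513 J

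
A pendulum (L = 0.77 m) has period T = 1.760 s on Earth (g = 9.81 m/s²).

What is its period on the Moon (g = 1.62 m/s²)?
T = 2π√(L/g), so T_moon/T_earth = √(g_earth/g_moon)
T_moon = 2π√(0.77/1.62) = 4.332 s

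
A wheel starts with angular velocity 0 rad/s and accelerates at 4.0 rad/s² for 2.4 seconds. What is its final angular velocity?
ω = ω₀ + αt = 0 + 4.0 × 2.4 = 9.6 rad/s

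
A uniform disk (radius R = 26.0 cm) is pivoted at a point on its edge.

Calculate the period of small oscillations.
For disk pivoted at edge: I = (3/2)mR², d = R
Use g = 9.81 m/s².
I/m = (3/2)R² = 0.1014 m²; d = R = 0.26 m
T = 2π√((3/2)R²/(gR)) = 2π√(3R/(2g)) = 1.253 s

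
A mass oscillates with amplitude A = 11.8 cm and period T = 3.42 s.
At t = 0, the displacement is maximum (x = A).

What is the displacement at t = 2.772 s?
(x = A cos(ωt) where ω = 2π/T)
ω = 2π/T = 2π/3.42 = 1.837 rad/s
x = A cos(ωt) = 11.8×cos(1.837×2.772) = 4.38 cm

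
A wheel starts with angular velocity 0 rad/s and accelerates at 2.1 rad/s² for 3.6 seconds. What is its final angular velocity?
ω = ω₀ + αt = 0 + 2.1 × 3.6 = 7.56 rad/s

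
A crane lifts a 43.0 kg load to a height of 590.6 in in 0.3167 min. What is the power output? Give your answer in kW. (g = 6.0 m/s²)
W = mgh = 43×6.0×15 = 3870 J
P = W/t = 3870/19 = 203.7 W = 0.2037 kW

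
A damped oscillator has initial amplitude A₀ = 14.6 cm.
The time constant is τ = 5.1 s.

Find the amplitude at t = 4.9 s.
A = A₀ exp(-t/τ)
A = A₀ exp(−t/τ) = 14.6×exp(−4.9/5.1) = 5.586 cm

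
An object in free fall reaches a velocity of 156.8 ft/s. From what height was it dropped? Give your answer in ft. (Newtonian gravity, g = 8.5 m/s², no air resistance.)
h = v²/(2g) (with unit conversion) = 440.8 ft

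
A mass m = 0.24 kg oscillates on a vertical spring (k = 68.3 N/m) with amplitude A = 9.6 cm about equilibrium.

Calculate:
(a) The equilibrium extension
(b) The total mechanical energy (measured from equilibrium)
x_eq = mg/k = 0.24×9.81/68.3 = 0.03447 m = 3.447 cm
E = ½kA² = ½×68.3×(0.096)² = 0.3147 J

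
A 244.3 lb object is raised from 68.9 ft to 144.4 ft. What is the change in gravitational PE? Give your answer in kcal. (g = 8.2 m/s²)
ΔPE = mg(h₂ − h₁) = 110.8 kg × 8.2 m/s² × (44.01 − 21) m = 2.091e+04 J = 4.998 kcal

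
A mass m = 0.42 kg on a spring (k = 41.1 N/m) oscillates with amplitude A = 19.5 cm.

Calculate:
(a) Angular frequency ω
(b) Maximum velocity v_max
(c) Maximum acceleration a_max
ω = √(k/m) = √(41.1/0.42) = 9.892 rad/s
v_max = ωA = 9.892×0.195 = 1.929 m/s
a_max = ω²A = 9.892²×0.195 = 19.08 m/s²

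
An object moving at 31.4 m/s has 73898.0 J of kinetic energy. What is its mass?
KE = ½mv² → m = 2KE/v² = 2×73898.0/31.4² = 149.9 kg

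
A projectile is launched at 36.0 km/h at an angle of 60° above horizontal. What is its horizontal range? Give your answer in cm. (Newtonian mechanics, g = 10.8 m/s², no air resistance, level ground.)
R = v₀² sin(2θ) / g (with unit conversion) = 801.9 cm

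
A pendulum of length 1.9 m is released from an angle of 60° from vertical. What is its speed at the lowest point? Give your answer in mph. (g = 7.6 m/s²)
h = L(1 − cosθ) = 1.9×(1 − cos60°) = 0.95 m
v = √(2gh) = √(2×7.6×0.95) = 3.8 m/s = 8.5 mph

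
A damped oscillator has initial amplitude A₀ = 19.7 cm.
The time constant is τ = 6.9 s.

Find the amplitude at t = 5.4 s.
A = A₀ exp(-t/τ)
A = A₀ exp(−t/τ) = 19.7×exp(−5.4/6.9) = 9.007 cm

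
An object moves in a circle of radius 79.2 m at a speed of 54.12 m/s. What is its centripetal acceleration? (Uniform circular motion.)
a_c = v²/r = 54.12²/79.2 = 2928.97/79.2 = 36.98 m/s²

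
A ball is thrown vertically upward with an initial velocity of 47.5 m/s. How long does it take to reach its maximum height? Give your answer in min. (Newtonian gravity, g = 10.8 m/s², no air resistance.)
t_up = v₀/g (with unit conversion) = 0.0733 min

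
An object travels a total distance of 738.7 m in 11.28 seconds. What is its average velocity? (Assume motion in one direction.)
v_avg = Δd / Δt = 738.7 / 11.28 = 65.49 m/s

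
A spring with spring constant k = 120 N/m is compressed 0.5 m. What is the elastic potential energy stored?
PE = ½kx² = ½×120×0.5² = 15.0 J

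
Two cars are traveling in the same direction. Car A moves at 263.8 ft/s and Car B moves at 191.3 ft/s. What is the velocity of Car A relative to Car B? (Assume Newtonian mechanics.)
v_rel = v_A - v_B = 263.8 - 191.3 = 72.5 ft/s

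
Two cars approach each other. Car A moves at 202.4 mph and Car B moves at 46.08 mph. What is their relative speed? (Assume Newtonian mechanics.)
v_rel = v_A + v_B = 202.4 + 46.08 = 248.5 mph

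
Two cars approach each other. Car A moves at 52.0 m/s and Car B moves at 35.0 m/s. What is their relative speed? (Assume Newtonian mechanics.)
v_rel = v_A + v_B = 52.0 + 35.0 = 87.0 m/s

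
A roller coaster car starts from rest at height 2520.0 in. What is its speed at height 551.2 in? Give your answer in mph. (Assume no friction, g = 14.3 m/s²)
mgh₁ = ½mv₂² + mgh₂ → v₂ = √(2g(h₁−h₂)) = √(2×14.3×(64.01−14)) = 37.82 m/s = 84.6 mph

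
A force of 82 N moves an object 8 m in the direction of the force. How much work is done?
W = Fd = 82×8 = 656.0 J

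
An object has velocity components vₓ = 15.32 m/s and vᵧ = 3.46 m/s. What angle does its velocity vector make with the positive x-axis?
θ = arctan(vᵧ/vₓ) = arctan(3.46/15.32) = 12.73°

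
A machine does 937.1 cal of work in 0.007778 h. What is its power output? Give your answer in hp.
P = W/t = 3921 J / 28 s = 140 W = 0.1878 hp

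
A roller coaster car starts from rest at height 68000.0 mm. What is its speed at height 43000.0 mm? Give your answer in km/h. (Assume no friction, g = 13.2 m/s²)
mgh₁ = ½mv₂² + mgh₂ → v₂ = √(2g(h₁−h₂)) = √(2×13.2×(68−43)) = 25.69 m/s = 92.49 km/h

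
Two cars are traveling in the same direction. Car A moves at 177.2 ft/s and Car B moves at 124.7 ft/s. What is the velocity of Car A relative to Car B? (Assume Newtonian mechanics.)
v_rel = v_A - v_B = 177.2 - 124.7 = 52.5 ft/s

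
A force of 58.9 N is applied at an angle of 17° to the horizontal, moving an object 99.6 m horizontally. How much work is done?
W = Fd cosθ = 58.9×99.6×cos(17°) = 5610.1 J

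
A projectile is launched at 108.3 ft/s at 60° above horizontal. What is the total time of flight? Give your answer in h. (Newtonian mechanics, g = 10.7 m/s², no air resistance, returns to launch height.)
T = 2v₀sin(θ)/g (with unit conversion) = 0.001484 h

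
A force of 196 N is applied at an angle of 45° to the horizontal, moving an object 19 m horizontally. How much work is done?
W = Fd cosθ = 196×19×cos(45°) = 2633.3 J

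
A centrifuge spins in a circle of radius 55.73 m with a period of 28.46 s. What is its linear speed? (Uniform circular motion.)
v = 2πr/T = 2π×55.73/28.46 = 12.3 m/s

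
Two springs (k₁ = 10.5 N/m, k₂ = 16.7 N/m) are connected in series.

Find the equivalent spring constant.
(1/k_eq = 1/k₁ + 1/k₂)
1/k_eq = 1/10.5 + 1/16.7 = 0.15512; k_eq = 6.447 N/m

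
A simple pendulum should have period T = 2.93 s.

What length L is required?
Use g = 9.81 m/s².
T = 2π√(L/g) → L = g(T/2π)² = 9.81×(2.93/2π)² = 2.133 m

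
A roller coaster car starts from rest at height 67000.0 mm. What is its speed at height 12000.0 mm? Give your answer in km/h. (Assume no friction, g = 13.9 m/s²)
mgh₁ = ½mv₂² + mgh₂ → v₂ = √(2g(h₁−h₂)) = √(2×13.9×(67−12)) = 39.1 m/s = 140.8 km/h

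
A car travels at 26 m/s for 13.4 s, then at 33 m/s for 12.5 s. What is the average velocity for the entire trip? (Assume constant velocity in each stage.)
d₁ = v₁t₁ = 26 × 13.4 = 348.4 m
d₂ = v₂t₂ = 33 × 12.5 = 412.5 m
d_total = 760.9 m, t_total = 25.9 s
v_avg = d_total/t_total = 760.9/25.9 = 29.38 m/s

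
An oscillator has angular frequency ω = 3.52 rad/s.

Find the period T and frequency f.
T = 2π/ω = 2π/3.52 = 1.785 s; f = ω/2π = 0.5602 Hz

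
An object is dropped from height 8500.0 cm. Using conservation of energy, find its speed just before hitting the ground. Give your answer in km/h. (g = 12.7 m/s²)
mgh = ½mv² → v = √(2gh) = √(2×12.7×85) = 46.47 m/s = 167.3 km/h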